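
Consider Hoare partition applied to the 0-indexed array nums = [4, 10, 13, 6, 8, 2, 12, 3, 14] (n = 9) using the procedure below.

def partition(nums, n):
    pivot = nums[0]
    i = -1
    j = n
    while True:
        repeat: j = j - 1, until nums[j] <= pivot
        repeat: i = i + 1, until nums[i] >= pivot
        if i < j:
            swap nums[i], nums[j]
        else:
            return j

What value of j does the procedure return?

pivot=4
j stops at 7 (3), i stops at 0 (4); swap ⇒ [3, 10, 13, 6, 8, 2, 12, 4, 14]
j stops at 5 (2), i stops at 1 (10); swap ⇒ [3, 2, 13, 6, 8, 10, 12, 4, 14]
j stops at 1, i stops at 2; i≥j ⇒ return 1. nums=[3, 2, 13, 6, 8, 10, 12, 4, 14]

1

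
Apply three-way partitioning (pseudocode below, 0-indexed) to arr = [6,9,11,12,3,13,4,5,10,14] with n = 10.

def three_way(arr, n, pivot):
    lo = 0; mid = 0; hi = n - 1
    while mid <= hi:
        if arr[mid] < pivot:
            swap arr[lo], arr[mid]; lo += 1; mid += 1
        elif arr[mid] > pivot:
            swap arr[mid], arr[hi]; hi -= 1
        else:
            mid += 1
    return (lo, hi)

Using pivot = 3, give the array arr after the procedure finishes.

pivot = 3; lo=0, mid=0, hi=9
arr[mid]=6>3: swap arr[0],arr[9]; hi=8 → [14,9,11,12,3,13,4,5,10,6]
arr[mid]=14>3: swap arr[0],arr[8]; hi=7 → [10,9,11,12,3,13,4,5,14,6]
arr[mid]=10>3: swap arr[0],arr[7]; hi=6 → [5,9,11,12,3,13,4,10,14,6]
arr[mid]=5>3: swap arr[0],arr[6]; hi=5 → [4,9,11,12,3,13,5,10,14,6]
arr[mid]=4>3: swap arr[0],arr[5]; hi=4 → [13,9,11,12,3,4,5,10,14,6]
arr[mid]=13>3: swap arr[0],arr[4]; hi=3 → [3,9,11,12,13,4,5,10,14,6]
arr[mid]=3=3: mid=1
arr[mid]=9>3: swap arr[1],arr[3]; hi=2 → [3,12,11,9,13,4,5,10,14,6]
arr[mid]=12>3: swap arr[1],arr[2]; hi=1 → [3,11,12,9,13,4,5,10,14,6]
arr[mid]=11>3: swap arr[1],arr[1]; hi=0 → [3,11,12,9,13,4,5,10,14,6]
end: lo=0, hi=0; arr = [3,11,12,9,13,4,5,10,14,6]

[3,11,12,9,13,4,5,10,14,6]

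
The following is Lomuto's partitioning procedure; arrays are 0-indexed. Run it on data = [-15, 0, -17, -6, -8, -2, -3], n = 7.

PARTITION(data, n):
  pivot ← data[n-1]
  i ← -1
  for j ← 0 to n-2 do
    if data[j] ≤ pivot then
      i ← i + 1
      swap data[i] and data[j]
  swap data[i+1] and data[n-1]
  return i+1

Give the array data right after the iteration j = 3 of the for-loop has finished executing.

pivot=-3, i=-1
j=0: -15≤-3, i=0, swap(0,0) ⇒ [-15, 0, -17, -6, -8, -2, -3]
j=1: 0>-3, skip
j=2: -17≤-3, i=1, swap(1,2) ⇒ [-15, -17, 0, -6, -8, -2, -3]
j=3: -6≤-3, i=2, swap(2,3) ⇒ [-15, -17, -6, 0, -8, -2, -3]
(after j=3) data = [-15, -17, -6, 0, -8, -2, -3]

[-15, -17, -6, 0, -8, -2, -3]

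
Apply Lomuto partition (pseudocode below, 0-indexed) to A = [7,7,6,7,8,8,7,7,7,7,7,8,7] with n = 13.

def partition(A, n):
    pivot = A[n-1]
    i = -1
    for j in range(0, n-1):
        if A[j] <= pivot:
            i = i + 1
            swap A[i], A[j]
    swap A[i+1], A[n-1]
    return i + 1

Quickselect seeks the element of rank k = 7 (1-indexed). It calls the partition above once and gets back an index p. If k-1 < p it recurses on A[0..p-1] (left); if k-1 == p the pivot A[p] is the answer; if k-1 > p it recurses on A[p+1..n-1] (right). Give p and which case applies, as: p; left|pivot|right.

9; left

pivot = A[12] = 7; i = -1
j=0: A[0]=7 ≤ 7 → i=0, swap A[0],A[0] (no change) → [7,7,6,7,8,8,7,7,7,7,7,8,7]
j=1: A[1]=7 ≤ 7 → i=1, swap A[1],A[1] (no change) → [7,7,6,7,8,8,7,7,7,7,7,8,7]
j=2: A[2]=6 ≤ 7 → i=2, swap A[2],A[2] (no change) → [7,7,6,7,8,8,7,7,7,7,7,8,7]
j=3: A[3]=7 ≤ 7 → i=3, swap A[3],A[3] (no change) → [7,7,6,7,8,8,7,7,7,7,7,8,7]
j=4: A[4]=8 > 7 → no swap
j=5: A[5]=8 > 7 → no swap
j=6: A[6]=7 ≤ 7 → i=4, swap A[4],A[6] → [7,7,6,7,7,8,8,7,7,7,7,8,7]
j=7: A[7]=7 ≤ 7 → i=5, swap A[5],A[7] → [7,7,6,7,7,7,8,8,7,7,7,8,7]
j=8: A[8]=7 ≤ 7 → i=6, swap A[6],A[8] → [7,7,6,7,7,7,7,8,8,7,7,8,7]
j=9: A[9]=7 ≤ 7 → i=7, swap A[7],A[9] → [7,7,6,7,7,7,7,7,8,8,7,8,7]
j=10: A[10]=7 ≤ 7 → i=8, swap A[8],A[10] → [7,7,6,7,7,7,7,7,7,8,8,8,7]
j=11: A[11]=8 > 7 → no swap
final swap A[9],A[12] → [7,7,6,7,7,7,7,7,7,7,8,8,8]; return 9
p = 9; k-1 = 6 < 9 ⇒ left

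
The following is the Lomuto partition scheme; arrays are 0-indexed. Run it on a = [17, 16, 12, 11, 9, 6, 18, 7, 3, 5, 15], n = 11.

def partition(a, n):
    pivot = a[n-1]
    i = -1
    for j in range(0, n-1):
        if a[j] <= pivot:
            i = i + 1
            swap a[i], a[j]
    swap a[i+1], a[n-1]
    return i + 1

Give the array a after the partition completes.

[12, 11, 9, 6, 7, 3, 5, 15, 16, 18, 17]

pivot = a[10] = 15; i = -1
j=0: a[0]=17 > 15 → no swap
j=1: a[1]=16 > 15 → no swap
j=2: a[2]=12 ≤ 15 → i=0, swap a[0],a[2] → [12, 16, 17, 11, 9, 6, 18, 7, 3, 5, 15]
j=3: a[3]=11 ≤ 15 → i=1, swap a[1],a[3] → [12, 11, 17, 16, 9, 6, 18, 7, 3, 5, 15]
j=4: a[4]=9 ≤ 15 → i=2, swap a[2],a[4] → [12, 11, 9, 16, 17, 6, 18, 7, 3, 5, 15]
j=5: a[5]=6 ≤ 15 → i=3, swap a[3],a[5] → [12, 11, 9, 6, 17, 16, 18, 7, 3, 5, 15]
j=6: a[6]=18 > 15 → no swap
j=7: a[7]=7 ≤ 15 → i=4, swap a[4],a[7] → [12, 11, 9, 6, 7, 16, 18, 17, 3, 5, 15]
j=8: a[8]=3 ≤ 15 → i=5, swap a[5],a[8] → [12, 11, 9, 6, 7, 3, 18, 17, 16, 5, 15]
j=9: a[9]=5 ≤ 15 → i=6, swap a[6],a[9] → [12, 11, 9, 6, 7, 3, 5, 17, 16, 18, 15]
final swap a[7],a[10] → [12, 11, 9, 6, 7, 3, 5, 15, 16, 18, 17]; return 7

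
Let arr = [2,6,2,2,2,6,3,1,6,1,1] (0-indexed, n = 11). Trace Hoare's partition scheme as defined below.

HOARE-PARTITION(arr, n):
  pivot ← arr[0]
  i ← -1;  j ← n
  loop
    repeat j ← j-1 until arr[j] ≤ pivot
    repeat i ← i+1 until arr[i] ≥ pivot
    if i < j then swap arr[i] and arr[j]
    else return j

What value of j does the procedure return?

3

pivot = arr[0] = 2; i = -1, j = 11
j→10 (arr[10]=1≤2), i→0 (arr[0]=2≥2); i<j, swap → [1,6,2,2,2,6,3,1,6,1,2]
j→9 (arr[9]=1≤2), i→1 (arr[1]=6≥2); i<j, swap → [1,1,2,2,2,6,3,1,6,6,2]
j→7 (arr[7]=1≤2), i→2 (arr[2]=2≥2); i<j, swap → [1,1,1,2,2,6,3,2,6,6,2]
j→4 (arr[4]=2≤2), i→3 (arr[3]=2≥2); i<j, swap → [1,1,1,2,2,6,3,2,6,6,2]
j→3, i→4; i≥j, return j=3. arr = [1,1,1,2,2,6,3,2,6,6,2]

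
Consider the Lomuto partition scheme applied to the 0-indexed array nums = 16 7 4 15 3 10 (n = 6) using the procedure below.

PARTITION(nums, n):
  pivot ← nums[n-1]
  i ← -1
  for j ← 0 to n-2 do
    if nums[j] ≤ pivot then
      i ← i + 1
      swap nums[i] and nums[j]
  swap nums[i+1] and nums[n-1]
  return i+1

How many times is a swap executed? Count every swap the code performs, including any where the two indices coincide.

4

pivot=10, i=-1
j=0: 16>10, skip
j=1: 7≤10, i=0, swap(0,1) ⇒ 7 16 4 15 3 10
j=2: 4≤10, i=1, swap(1,2) ⇒ 7 4 16 15 3 10
j=3: 15>10, skip
j=4: 3≤10, i=2, swap(2,4) ⇒ 7 4 3 15 16 10
swap(3,5) ⇒ 7 4 3 10 16 15; return 3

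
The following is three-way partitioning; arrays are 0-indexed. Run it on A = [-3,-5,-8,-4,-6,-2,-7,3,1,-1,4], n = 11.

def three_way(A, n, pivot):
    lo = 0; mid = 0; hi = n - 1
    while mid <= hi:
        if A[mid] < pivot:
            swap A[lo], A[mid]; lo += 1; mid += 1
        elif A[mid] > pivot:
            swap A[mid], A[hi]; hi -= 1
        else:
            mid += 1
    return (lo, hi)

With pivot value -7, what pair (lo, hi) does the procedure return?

(1, 1)

pivot = -7; lo=0, mid=0, hi=10
A[mid]=-3>-7: swap A[0],A[10]; hi=9 → [4,-5,-8,-4,-6,-2,-7,3,1,-1,-3]
A[mid]=4>-7: swap A[0],A[9]; hi=8 → [-1,-5,-8,-4,-6,-2,-7,3,1,4,-3]
A[mid]=-1>-7: swap A[0],A[8]; hi=7 → [1,-5,-8,-4,-6,-2,-7,3,-1,4,-3]
A[mid]=1>-7: swap A[0],A[7]; hi=6 → [3,-5,-8,-4,-6,-2,-7,1,-1,4,-3]
A[mid]=3>-7: swap A[0],A[6]; hi=5 → [-7,-5,-8,-4,-6,-2,3,1,-1,4,-3]
A[mid]=-7=-7: mid=1
A[mid]=-5>-7: swap A[1],A[5]; hi=4 → [-7,-2,-8,-4,-6,-5,3,1,-1,4,-3]
A[mid]=-2>-7: swap A[1],A[4]; hi=3 → [-7,-6,-8,-4,-2,-5,3,1,-1,4,-3]
A[mid]=-6>-7: swap A[1],A[3]; hi=2 → [-7,-4,-8,-6,-2,-5,3,1,-1,4,-3]
A[mid]=-4>-7: swap A[1],A[2]; hi=1 → [-7,-8,-4,-6,-2,-5,3,1,-1,4,-3]
A[mid]=-8<-7: swap A[0],A[1]; lo=1,mid=2 → [-8,-7,-4,-6,-2,-5,3,1,-1,4,-3]
end: lo=1, hi=1; A = [-8,-7,-4,-6,-2,-5,3,1,-1,4,-3]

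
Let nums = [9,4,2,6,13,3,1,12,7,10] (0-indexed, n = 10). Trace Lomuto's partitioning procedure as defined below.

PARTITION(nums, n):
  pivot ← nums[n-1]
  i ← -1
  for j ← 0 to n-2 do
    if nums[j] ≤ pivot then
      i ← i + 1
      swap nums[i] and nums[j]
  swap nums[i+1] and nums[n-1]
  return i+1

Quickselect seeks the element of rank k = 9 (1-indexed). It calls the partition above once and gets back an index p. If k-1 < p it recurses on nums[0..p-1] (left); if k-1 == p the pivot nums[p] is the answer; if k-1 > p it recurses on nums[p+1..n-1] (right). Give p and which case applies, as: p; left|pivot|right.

7; right

pivot = nums[9] = 10; i = -1
j=0: nums[0]=9 ≤ 10 → i=0, swap nums[0],nums[0] (no change) → [9,4,2,6,13,3,1,12,7,10]
j=1: nums[1]=4 ≤ 10 → i=1, swap nums[1],nums[1] (no change) → [9,4,2,6,13,3,1,12,7,10]
j=2: nums[2]=2 ≤ 10 → i=2, swap nums[2],nums[2] (no change) → [9,4,2,6,13,3,1,12,7,10]
j=3: nums[3]=6 ≤ 10 → i=3, swap nums[3],nums[3] (no change) → [9,4,2,6,13,3,1,12,7,10]
j=4: nums[4]=13 > 10 → no swap
j=5: nums[5]=3 ≤ 10 → i=4, swap nums[4],nums[5] → [9,4,2,6,3,13,1,12,7,10]
j=6: nums[6]=1 ≤ 10 → i=5, swap nums[5],nums[6] → [9,4,2,6,3,1,13,12,7,10]
j=7: nums[7]=12 > 10 → no swap
j=8: nums[8]=7 ≤ 10 → i=6, swap nums[6],nums[8] → [9,4,2,6,3,1,7,12,13,10]
final swap nums[7],nums[9] → [9,4,2,6,3,1,7,10,13,12]; return 7
p = 7; k-1 = 8 > 7 ⇒ right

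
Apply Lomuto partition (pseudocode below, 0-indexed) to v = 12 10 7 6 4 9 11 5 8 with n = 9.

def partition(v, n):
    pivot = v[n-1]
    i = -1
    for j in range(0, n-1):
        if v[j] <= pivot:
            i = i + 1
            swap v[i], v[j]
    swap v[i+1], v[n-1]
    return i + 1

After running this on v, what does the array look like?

7 6 4 5 8 9 11 10 12

pivot = v[8] = 8; i = -1
j=0: v[0]=12 > 8 → no swap
j=1: v[1]=10 > 8 → no swap
j=2: v[2]=7 ≤ 8 → i=0, swap v[0],v[2] → 7 10 12 6 4 9 11 5 8
j=3: v[3]=6 ≤ 8 → i=1, swap v[1],v[3] → 7 6 12 10 4 9 11 5 8
j=4: v[4]=4 ≤ 8 → i=2, swap v[2],v[4] → 7 6 4 10 12 9 11 5 8
j=5: v[5]=9 > 8 → no swap
j=6: v[6]=11 > 8 → no swap
j=7: v[7]=5 ≤ 8 → i=3, swap v[3],v[7] → 7 6 4 5 12 9 11 10 8
final swap v[4],v[8] → 7 6 4 5 8 9 11 10 12; return 4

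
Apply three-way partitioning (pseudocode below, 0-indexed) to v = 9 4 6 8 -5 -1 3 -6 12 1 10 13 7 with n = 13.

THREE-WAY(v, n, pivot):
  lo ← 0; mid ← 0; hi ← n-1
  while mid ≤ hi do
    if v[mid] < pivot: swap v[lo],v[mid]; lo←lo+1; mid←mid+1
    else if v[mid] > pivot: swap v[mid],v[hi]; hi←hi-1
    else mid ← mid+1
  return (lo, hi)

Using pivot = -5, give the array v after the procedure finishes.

lo=0 mid=0 hi=12
9>-5: swap(0,12), hi=11 ⇒ 7 4 6 8 -5 -1 3 -6 12 1 10 13 9
7>-5: swap(0,11), hi=10 ⇒ 13 4 6 8 -5 -1 3 -6 12 1 10 7 9
13>-5: swap(0,10), hi=9 ⇒ 10 4 6 8 -5 -1 3 -6 12 1 13 7 9
10>-5: swap(0,9), hi=8 ⇒ 1 4 6 8 -5 -1 3 -6 12 10 13 7 9
1>-5: swap(0,8), hi=7 ⇒ 12 4 6 8 -5 -1 3 -6 1 10 13 7 9
12>-5: swap(0,7), hi=6 ⇒ -6 4 6 8 -5 -1 3 12 1 10 13 7 9
-6<-5: swap(0,0), lo=1 mid=1 ⇒ -6 4 6 8 -5 -1 3 12 1 10 13 7 9
4>-5: swap(1,6), hi=5 ⇒ -6 3 6 8 -5 -1 4 12 1 10 13 7 9
3>-5: swap(1,5), hi=4 ⇒ -6 -1 6 8 -5 3 4 12 1 10 13 7 9
-1>-5: swap(1,4), hi=3 ⇒ -6 -5 6 8 -1 3 4 12 1 10 13 7 9
-5=-5: mid=2
6>-5: swap(2,3), hi=2 ⇒ -6 -5 8 6 -1 3 4 12 1 10 13 7 9
8>-5: swap(2,2), hi=1 ⇒ -6 -5 8 6 -1 3 4 12 1 10 13 7 9
done. lo=1 hi=1; v=-6 -5 8 6 -1 3 4 12 1 10 13 7 9

-6 -5 8 6 -1 3 4 12 1 10 13 7 9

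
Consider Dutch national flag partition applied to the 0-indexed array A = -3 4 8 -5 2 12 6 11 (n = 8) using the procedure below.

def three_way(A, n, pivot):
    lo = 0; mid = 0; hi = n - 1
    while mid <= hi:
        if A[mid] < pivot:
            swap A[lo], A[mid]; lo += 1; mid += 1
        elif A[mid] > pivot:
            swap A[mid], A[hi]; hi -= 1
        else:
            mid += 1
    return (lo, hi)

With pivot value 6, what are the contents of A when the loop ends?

-3 4 -5 2 6 12 11 8

pivot = 6; lo=0, mid=0, hi=7
A[mid]=-3<6: swap A[0],A[0]; lo=1,mid=1 → -3 4 8 -5 2 12 6 11
A[mid]=4<6: swap A[1],A[1]; lo=2,mid=2 → -3 4 8 -5 2 12 6 11
A[mid]=8>6: swap A[2],A[7]; hi=6 → -3 4 11 -5 2 12 6 8
A[mid]=11>6: swap A[2],A[6]; hi=5 → -3 4 6 -5 2 12 11 8
A[mid]=6=6: mid=3
A[mid]=-5<6: swap A[2],A[3]; lo=3,mid=4 → -3 4 -5 6 2 12 11 8
A[mid]=2<6: swap A[3],A[4]; lo=4,mid=5 → -3 4 -5 2 6 12 11 8
A[mid]=12>6: swap A[5],A[5]; hi=4 → -3 4 -5 2 6 12 11 8
end: lo=4, hi=4; A = -3 4 -5 2 6 12 11 8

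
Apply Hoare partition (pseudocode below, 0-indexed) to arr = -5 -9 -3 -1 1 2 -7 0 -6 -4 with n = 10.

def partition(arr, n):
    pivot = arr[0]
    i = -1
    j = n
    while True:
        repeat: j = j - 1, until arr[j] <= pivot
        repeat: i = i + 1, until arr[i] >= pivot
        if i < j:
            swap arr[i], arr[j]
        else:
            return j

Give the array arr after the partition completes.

pivot=-5
j stops at 8 (-6), i stops at 0 (-5); swap ⇒ -6 -9 -3 -1 1 2 -7 0 -5 -4
j stops at 6 (-7), i stops at 2 (-3); swap ⇒ -6 -9 -7 -1 1 2 -3 0 -5 -4
j stops at 2, i stops at 3; i≥j ⇒ return 2. arr=-6 -9 -7 -1 1 2 -3 0 -5 -4

-6 -9 -7 -1 1 2 -3 0 -5 -4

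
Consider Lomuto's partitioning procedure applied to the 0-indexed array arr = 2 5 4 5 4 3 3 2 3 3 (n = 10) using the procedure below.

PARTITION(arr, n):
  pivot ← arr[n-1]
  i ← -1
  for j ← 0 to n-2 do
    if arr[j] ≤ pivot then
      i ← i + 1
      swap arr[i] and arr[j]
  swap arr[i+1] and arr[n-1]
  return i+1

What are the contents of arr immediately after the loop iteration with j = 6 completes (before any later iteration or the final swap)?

2 3 3 5 4 5 4 2 3 3

pivot = arr[9] = 3; i = -1
j=0: arr[0]=2 ≤ 3 → i=0, swap arr[0],arr[0] (no change) → 2 5 4 5 4 3 3 2 3 3
j=1: arr[1]=5 > 3 → no swap
j=2: arr[2]=4 > 3 → no swap
j=3: arr[3]=5 > 3 → no swap
j=4: arr[4]=4 > 3 → no swap
j=5: arr[5]=3 ≤ 3 → i=1, swap arr[1],arr[5] → 2 3 4 5 4 5 3 2 3 3
j=6: arr[6]=3 ≤ 3 → i=2, swap arr[2],arr[6] → 2 3 3 5 4 5 4 2 3 3
(after j=6) arr = 2 3 3 5 4 5 4 2 3 3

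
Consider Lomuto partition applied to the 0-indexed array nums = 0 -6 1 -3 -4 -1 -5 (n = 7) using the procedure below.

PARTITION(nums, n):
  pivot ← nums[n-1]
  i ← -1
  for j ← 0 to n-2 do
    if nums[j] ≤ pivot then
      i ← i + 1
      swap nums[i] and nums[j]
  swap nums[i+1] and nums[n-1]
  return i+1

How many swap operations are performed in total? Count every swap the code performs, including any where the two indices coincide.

pivot=-5, i=-1
j=0: 0>-5, skip
j=1: -6≤-5, i=0, swap(0,1) ⇒ -6 0 1 -3 -4 -1 -5
j=2: 1>-5, skip
j=3: -3>-5, skip
j=4: -4>-5, skip
j=5: -1>-5, skip
swap(1,6) ⇒ -6 -5 1 -3 -4 -1 0; return 1

2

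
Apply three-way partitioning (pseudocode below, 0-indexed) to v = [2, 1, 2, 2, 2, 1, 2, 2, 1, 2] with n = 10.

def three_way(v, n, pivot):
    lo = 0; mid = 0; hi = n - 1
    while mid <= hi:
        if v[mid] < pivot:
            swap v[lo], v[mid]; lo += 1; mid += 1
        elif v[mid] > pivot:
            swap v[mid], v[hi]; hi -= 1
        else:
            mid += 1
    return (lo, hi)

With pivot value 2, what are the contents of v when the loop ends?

pivot = 2; lo=0, mid=0, hi=9
v[mid]=2=2: mid=1
v[mid]=1<2: swap v[0],v[1]; lo=1,mid=2 → [1, 2, 2, 2, 2, 1, 2, 2, 1, 2]
v[mid]=2=2: mid=3
v[mid]=2=2: mid=4
v[mid]=2=2: mid=5
v[mid]=1<2: swap v[1],v[5]; lo=2,mid=6 → [1, 1, 2, 2, 2, 2, 2, 2, 1, 2]
v[mid]=2=2: mid=7
v[mid]=2=2: mid=8
v[mid]=1<2: swap v[2],v[8]; lo=3,mid=9 → [1, 1, 1, 2, 2, 2, 2, 2, 2, 2]
v[mid]=2=2: mid=10
end: lo=3, hi=9; v = [1, 1, 1, 2, 2, 2, 2, 2, 2, 2]

[1, 1, 1, 2, 2, 2, 2, 2, 2, 2]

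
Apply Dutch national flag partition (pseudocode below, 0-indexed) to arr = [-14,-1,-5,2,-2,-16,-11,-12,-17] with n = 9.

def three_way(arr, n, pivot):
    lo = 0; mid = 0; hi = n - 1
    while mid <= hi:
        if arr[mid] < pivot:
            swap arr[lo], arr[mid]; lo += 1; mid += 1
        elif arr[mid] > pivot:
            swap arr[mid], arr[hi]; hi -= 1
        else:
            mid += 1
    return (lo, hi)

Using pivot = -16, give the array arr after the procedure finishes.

pivot = -16; lo=0, mid=0, hi=8
arr[mid]=-14>-16: swap arr[0],arr[8]; hi=7 → [-17,-1,-5,2,-2,-16,-11,-12,-14]
arr[mid]=-17<-16: swap arr[0],arr[0]; lo=1,mid=1 → [-17,-1,-5,2,-2,-16,-11,-12,-14]
arr[mid]=-1>-16: swap arr[1],arr[7]; hi=6 → [-17,-12,-5,2,-2,-16,-11,-1,-14]
arr[mid]=-12>-16: swap arr[1],arr[6]; hi=5 → [-17,-11,-5,2,-2,-16,-12,-1,-14]
arr[mid]=-11>-16: swap arr[1],arr[5]; hi=4 → [-17,-16,-5,2,-2,-11,-12,-1,-14]
arr[mid]=-16=-16: mid=2
arr[mid]=-5>-16: swap arr[2],arr[4]; hi=3 → [-17,-16,-2,2,-5,-11,-12,-1,-14]
arr[mid]=-2>-16: swap arr[2],arr[3]; hi=2 → [-17,-16,2,-2,-5,-11,-12,-1,-14]
arr[mid]=2>-16: swap arr[2],arr[2]; hi=1 → [-17,-16,2,-2,-5,-11,-12,-1,-14]
end: lo=1, hi=1; arr = [-17,-16,2,-2,-5,-11,-12,-1,-14]

[-17,-16,2,-2,-5,-11,-12,-1,-14]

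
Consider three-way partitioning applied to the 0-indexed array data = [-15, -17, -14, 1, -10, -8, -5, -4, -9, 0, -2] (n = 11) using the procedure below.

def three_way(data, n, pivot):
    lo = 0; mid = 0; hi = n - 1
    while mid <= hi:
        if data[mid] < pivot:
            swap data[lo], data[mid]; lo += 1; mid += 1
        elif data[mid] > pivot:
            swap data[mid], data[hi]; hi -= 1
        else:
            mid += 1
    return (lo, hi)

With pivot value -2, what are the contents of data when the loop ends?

[-15, -17, -14, -10, -8, -5, -4, -9, -2, 0, 1]

lo=0 mid=0 hi=10
-15<-2: swap(0,0), lo=1 mid=1 ⇒ [-15, -17, -14, 1, -10, -8, -5, -4, -9, 0, -2]
-17<-2: swap(1,1), lo=2 mid=2 ⇒ [-15, -17, -14, 1, -10, -8, -5, -4, -9, 0, -2]
-14<-2: swap(2,2), lo=3 mid=3 ⇒ [-15, -17, -14, 1, -10, -8, -5, -4, -9, 0, -2]
1>-2: swap(3,10), hi=9 ⇒ [-15, -17, -14, -2, -10, -8, -5, -4, -9, 0, 1]
-2=-2: mid=4
-10<-2: swap(3,4), lo=4 mid=5 ⇒ [-15, -17, -14, -10, -2, -8, -5, -4, -9, 0, 1]
-8<-2: swap(4,5), lo=5 mid=6 ⇒ [-15, -17, -14, -10, -8, -2, -5, -4, -9, 0, 1]
-5<-2: swap(5,6), lo=6 mid=7 ⇒ [-15, -17, -14, -10, -8, -5, -2, -4, -9, 0, 1]
-4<-2: swap(6,7), lo=7 mid=8 ⇒ [-15, -17, -14, -10, -8, -5, -4, -2, -9, 0, 1]
-9<-2: swap(7,8), lo=8 mid=9 ⇒ [-15, -17, -14, -10, -8, -5, -4, -9, -2, 0, 1]
0>-2: swap(9,9), hi=8 ⇒ [-15, -17, -14, -10, -8, -5, -4, -9, -2, 0, 1]
done. lo=8 hi=8; data=[-15, -17, -14, -10, -8, -5, -4, -9, -2, 0, 1]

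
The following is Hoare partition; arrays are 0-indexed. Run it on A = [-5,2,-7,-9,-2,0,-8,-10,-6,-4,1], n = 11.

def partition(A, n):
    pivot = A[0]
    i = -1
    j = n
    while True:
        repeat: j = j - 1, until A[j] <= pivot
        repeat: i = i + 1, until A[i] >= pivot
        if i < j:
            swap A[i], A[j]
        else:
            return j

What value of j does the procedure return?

pivot = A[0] = -5; i = -1, j = 11
j→8 (A[8]=-6≤-5), i→0 (A[0]=-5≥-5); i<j, swap → [-6,2,-7,-9,-2,0,-8,-10,-5,-4,1]
j→7 (A[7]=-10≤-5), i→1 (A[1]=2≥-5); i<j, swap → [-6,-10,-7,-9,-2,0,-8,2,-5,-4,1]
j→6 (A[6]=-8≤-5), i→4 (A[4]=-2≥-5); i<j, swap → [-6,-10,-7,-9,-8,0,-2,2,-5,-4,1]
j→4, i→5; i≥j, return j=4. A = [-6,-10,-7,-9,-8,0,-2,2,-5,-4,1]

4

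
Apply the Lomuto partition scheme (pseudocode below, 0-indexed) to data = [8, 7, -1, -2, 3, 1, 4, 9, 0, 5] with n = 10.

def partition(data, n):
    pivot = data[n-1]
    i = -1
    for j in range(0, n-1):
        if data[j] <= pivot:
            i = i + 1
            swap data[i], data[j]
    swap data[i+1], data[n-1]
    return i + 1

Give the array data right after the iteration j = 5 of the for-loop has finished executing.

pivot = data[9] = 5; i = -1
j=0: data[0]=8 > 5 → no swap
j=1: data[1]=7 > 5 → no swap
j=2: data[2]=-1 ≤ 5 → i=0, swap data[0],data[2] → [-1, 7, 8, -2, 3, 1, 4, 9, 0, 5]
j=3: data[3]=-2 ≤ 5 → i=1, swap data[1],data[3] → [-1, -2, 8, 7, 3, 1, 4, 9, 0, 5]
j=4: data[4]=3 ≤ 5 → i=2, swap data[2],data[4] → [-1, -2, 3, 7, 8, 1, 4, 9, 0, 5]
j=5: data[5]=1 ≤ 5 → i=3, swap data[3],data[5] → [-1, -2, 3, 1, 8, 7, 4, 9, 0, 5]
(after j=5) data = [-1, -2, 3, 1, 8, 7, 4, 9, 0, 5]

[-1, -2, 3, 1, 8, 7, 4, 9, 0, 5]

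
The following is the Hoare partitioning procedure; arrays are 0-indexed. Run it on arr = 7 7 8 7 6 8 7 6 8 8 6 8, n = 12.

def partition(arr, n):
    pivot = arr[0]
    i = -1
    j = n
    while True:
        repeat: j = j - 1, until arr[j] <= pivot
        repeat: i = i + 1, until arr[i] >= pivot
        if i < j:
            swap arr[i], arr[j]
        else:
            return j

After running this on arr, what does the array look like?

pivot = arr[0] = 7; i = -1, j = 12
j→10 (arr[10]=6≤7), i→0 (arr[0]=7≥7); i<j, swap → 6 7 8 7 6 8 7 6 8 8 7 8
j→7 (arr[7]=6≤7), i→1 (arr[1]=7≥7); i<j, swap → 6 6 8 7 6 8 7 7 8 8 7 8
j→6 (arr[6]=7≤7), i→2 (arr[2]=8≥7); i<j, swap → 6 6 7 7 6 8 8 7 8 8 7 8
j→4 (arr[4]=6≤7), i→3 (arr[3]=7≥7); i<j, swap → 6 6 7 6 7 8 8 7 8 8 7 8
j→3, i→4; i≥j, return j=3. arr = 6 6 7 6 7 8 8 7 8 8 7 8

6 6 7 6 7 8 8 7 8 8 7 8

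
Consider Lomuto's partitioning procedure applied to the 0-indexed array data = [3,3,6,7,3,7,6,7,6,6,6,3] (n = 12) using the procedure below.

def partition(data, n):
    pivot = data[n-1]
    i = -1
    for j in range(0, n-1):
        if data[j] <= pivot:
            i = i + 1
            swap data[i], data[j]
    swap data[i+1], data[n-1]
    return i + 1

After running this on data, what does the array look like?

pivot=3, i=-1
j=0: 3≤3, i=0, swap(0,0) ⇒ [3,3,6,7,3,7,6,7,6,6,6,3]
j=1: 3≤3, i=1, swap(1,1) ⇒ [3,3,6,7,3,7,6,7,6,6,6,3]
j=2: 6>3, skip
j=3: 7>3, skip
j=4: 3≤3, i=2, swap(2,4) ⇒ [3,3,3,7,6,7,6,7,6,6,6,3]
j=5: 7>3, skip
j=6: 6>3, skip
j=7: 7>3, skip
j=8: 6>3, skip
j=9: 6>3, skip
j=10: 6>3, skip
swap(3,11) ⇒ [3,3,3,3,6,7,6,7,6,6,6,7]; return 3

[3,3,3,3,6,7,6,7,6,6,6,7]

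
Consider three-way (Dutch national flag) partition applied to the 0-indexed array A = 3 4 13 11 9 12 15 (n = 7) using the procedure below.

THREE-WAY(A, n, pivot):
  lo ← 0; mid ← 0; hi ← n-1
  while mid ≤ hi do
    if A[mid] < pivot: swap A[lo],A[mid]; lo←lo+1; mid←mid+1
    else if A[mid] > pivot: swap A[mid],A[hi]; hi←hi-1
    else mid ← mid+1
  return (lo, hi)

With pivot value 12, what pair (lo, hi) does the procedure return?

(4, 4)

pivot = 12; lo=0, mid=0, hi=6
A[mid]=3<12: swap A[0],A[0]; lo=1,mid=1 → 3 4 13 11 9 12 15
A[mid]=4<12: swap A[1],A[1]; lo=2,mid=2 → 3 4 13 11 9 12 15
A[mid]=13>12: swap A[2],A[6]; hi=5 → 3 4 15 11 9 12 13
A[mid]=15>12: swap A[2],A[5]; hi=4 → 3 4 12 11 9 15 13
A[mid]=12=12: mid=3
A[mid]=11<12: swap A[2],A[3]; lo=3,mid=4 → 3 4 11 12 9 15 13
A[mid]=9<12: swap A[3],A[4]; lo=4,mid=5 → 3 4 11 9 12 15 13
end: lo=4, hi=4; A = 3 4 11 9 12 15 13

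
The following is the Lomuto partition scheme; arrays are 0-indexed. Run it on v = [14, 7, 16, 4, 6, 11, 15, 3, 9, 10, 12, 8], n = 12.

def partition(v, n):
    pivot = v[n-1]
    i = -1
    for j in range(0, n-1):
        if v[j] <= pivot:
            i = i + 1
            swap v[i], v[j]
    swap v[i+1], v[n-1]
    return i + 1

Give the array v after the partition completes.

pivot=8, i=-1
j=0: 14>8, skip
j=1: 7≤8, i=0, swap(0,1) ⇒ [7, 14, 16, 4, 6, 11, 15, 3, 9, 10, 12, 8]
j=2: 16>8, skip
j=3: 4≤8, i=1, swap(1,3) ⇒ [7, 4, 16, 14, 6, 11, 15, 3, 9, 10, 12, 8]
j=4: 6≤8, i=2, swap(2,4) ⇒ [7, 4, 6, 14, 16, 11, 15, 3, 9, 10, 12, 8]
j=5: 11>8, skip
j=6: 15>8, skip
j=7: 3≤8, i=3, swap(3,7) ⇒ [7, 4, 6, 3, 16, 11, 15, 14, 9, 10, 12, 8]
j=8: 9>8, skip
j=9: 10>8, skip
j=10: 12>8, skip
swap(4,11) ⇒ [7, 4, 6, 3, 8, 11, 15, 14, 9, 10, 12, 16]; return 4

[7, 4, 6, 3, 8, 11, 15, 14, 9, 10, 12, 16]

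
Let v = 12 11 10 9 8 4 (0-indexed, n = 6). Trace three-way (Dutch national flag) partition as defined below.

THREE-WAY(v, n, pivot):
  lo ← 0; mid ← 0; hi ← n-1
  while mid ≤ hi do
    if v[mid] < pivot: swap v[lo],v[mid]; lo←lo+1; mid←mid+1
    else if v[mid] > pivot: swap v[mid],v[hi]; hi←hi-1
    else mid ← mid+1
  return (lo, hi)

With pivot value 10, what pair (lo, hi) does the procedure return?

(3, 3)

lo=0 mid=0 hi=5
12>10: swap(0,5), hi=4 ⇒ 4 11 10 9 8 12
4<10: swap(0,0), lo=1 mid=1 ⇒ 4 11 10 9 8 12
11>10: swap(1,4), hi=3 ⇒ 4 8 10 9 11 12
8<10: swap(1,1), lo=2 mid=2 ⇒ 4 8 10 9 11 12
10=10: mid=3
9<10: swap(2,3), lo=3 mid=4 ⇒ 4 8 9 10 11 12
done. lo=3 hi=3; v=4 8 9 10 11 12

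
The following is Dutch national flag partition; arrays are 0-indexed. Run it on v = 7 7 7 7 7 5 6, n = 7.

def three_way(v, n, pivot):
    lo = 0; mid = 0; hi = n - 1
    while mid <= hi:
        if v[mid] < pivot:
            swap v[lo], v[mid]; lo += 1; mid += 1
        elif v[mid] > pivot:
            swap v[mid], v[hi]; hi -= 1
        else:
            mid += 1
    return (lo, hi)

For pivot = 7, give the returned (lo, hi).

pivot = 7; lo=0, mid=0, hi=6
v[mid]=7=7: mid=1
v[mid]=7=7: mid=2
v[mid]=7=7: mid=3
v[mid]=7=7: mid=4
v[mid]=7=7: mid=5
v[mid]=5<7: swap v[0],v[5]; lo=1,mid=6 → 5 7 7 7 7 7 6
v[mid]=6<7: swap v[1],v[6]; lo=2,mid=7 → 5 6 7 7 7 7 7
end: lo=2, hi=6; v = 5 6 7 7 7 7 7

(2, 6)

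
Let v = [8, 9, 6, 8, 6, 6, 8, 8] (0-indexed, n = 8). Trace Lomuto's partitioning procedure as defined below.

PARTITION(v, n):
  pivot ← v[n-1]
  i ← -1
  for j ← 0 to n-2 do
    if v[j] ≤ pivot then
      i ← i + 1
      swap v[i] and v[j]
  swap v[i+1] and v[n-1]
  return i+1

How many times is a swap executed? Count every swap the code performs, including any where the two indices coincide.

pivot=8, i=-1
j=0: 8≤8, i=0, swap(0,0) ⇒ [8, 9, 6, 8, 6, 6, 8, 8]
j=1: 9>8, skip
j=2: 6≤8, i=1, swap(1,2) ⇒ [8, 6, 9, 8, 6, 6, 8, 8]
j=3: 8≤8, i=2, swap(2,3) ⇒ [8, 6, 8, 9, 6, 6, 8, 8]
j=4: 6≤8, i=3, swap(3,4) ⇒ [8, 6, 8, 6, 9, 6, 8, 8]
j=5: 6≤8, i=4, swap(4,5) ⇒ [8, 6, 8, 6, 6, 9, 8, 8]
j=6: 8≤8, i=5, swap(5,6) ⇒ [8, 6, 8, 6, 6, 8, 9, 8]
swap(6,7) ⇒ [8, 6, 8, 6, 6, 8, 8, 9]; return 6

7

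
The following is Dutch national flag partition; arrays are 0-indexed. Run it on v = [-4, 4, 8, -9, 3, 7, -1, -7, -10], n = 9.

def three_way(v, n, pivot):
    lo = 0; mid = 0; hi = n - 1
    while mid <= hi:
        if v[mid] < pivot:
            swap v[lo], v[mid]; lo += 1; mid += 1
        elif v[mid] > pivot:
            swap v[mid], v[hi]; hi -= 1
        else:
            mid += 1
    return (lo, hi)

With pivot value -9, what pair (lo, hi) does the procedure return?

pivot = -9; lo=0, mid=0, hi=8
v[mid]=-4>-9: swap v[0],v[8]; hi=7 → [-10, 4, 8, -9, 3, 7, -1, -7, -4]
v[mid]=-10<-9: swap v[0],v[0]; lo=1,mid=1 → [-10, 4, 8, -9, 3, 7, -1, -7, -4]
v[mid]=4>-9: swap v[1],v[7]; hi=6 → [-10, -7, 8, -9, 3, 7, -1, 4, -4]
v[mid]=-7>-9: swap v[1],v[6]; hi=5 → [-10, -1, 8, -9, 3, 7, -7, 4, -4]
v[mid]=-1>-9: swap v[1],v[5]; hi=4 → [-10, 7, 8, -9, 3, -1, -7, 4, -4]
v[mid]=7>-9: swap v[1],v[4]; hi=3 → [-10, 3, 8, -9, 7, -1, -7, 4, -4]
v[mid]=3>-9: swap v[1],v[3]; hi=2 → [-10, -9, 8, 3, 7, -1, -7, 4, -4]
v[mid]=-9=-9: mid=2
v[mid]=8>-9: swap v[2],v[2]; hi=1 → [-10, -9, 8, 3, 7, -1, -7, 4, -4]
end: lo=1, hi=1; v = [-10, -9, 8, 3, 7, -1, -7, 4, -4]

(1, 1)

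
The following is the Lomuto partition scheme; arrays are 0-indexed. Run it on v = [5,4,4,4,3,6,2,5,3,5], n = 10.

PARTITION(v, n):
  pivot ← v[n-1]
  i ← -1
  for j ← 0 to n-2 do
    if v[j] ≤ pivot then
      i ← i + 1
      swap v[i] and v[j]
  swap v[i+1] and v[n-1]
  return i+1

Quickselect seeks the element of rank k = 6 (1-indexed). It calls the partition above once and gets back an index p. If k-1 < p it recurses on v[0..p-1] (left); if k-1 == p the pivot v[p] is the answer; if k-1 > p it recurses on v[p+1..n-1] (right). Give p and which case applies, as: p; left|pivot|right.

8; left

pivot = v[9] = 5; i = -1
j=0: v[0]=5 ≤ 5 → i=0, swap v[0],v[0] (no change) → [5,4,4,4,3,6,2,5,3,5]
j=1: v[1]=4 ≤ 5 → i=1, swap v[1],v[1] (no change) → [5,4,4,4,3,6,2,5,3,5]
j=2: v[2]=4 ≤ 5 → i=2, swap v[2],v[2] (no change) → [5,4,4,4,3,6,2,5,3,5]
j=3: v[3]=4 ≤ 5 → i=3, swap v[3],v[3] (no change) → [5,4,4,4,3,6,2,5,3,5]
j=4: v[4]=3 ≤ 5 → i=4, swap v[4],v[4] (no change) → [5,4,4,4,3,6,2,5,3,5]
j=5: v[5]=6 > 5 → no swap
j=6: v[6]=2 ≤ 5 → i=5, swap v[5],v[6] → [5,4,4,4,3,2,6,5,3,5]
j=7: v[7]=5 ≤ 5 → i=6, swap v[6],v[7] → [5,4,4,4,3,2,5,6,3,5]
j=8: v[8]=3 ≤ 5 → i=7, swap v[7],v[8] → [5,4,4,4,3,2,5,3,6,5]
final swap v[8],v[9] → [5,4,4,4,3,2,5,3,5,6]; return 8
p = 8; k-1 = 5 < 8 ⇒ left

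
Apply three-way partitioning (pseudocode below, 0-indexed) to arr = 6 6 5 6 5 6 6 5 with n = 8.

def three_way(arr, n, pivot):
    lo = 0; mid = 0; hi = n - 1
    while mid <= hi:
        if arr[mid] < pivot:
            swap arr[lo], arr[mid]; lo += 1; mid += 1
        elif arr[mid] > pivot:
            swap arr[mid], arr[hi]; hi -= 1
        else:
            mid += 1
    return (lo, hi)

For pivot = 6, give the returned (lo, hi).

(3, 7)

pivot = 6; lo=0, mid=0, hi=7
arr[mid]=6=6: mid=1
arr[mid]=6=6: mid=2
arr[mid]=5<6: swap arr[0],arr[2]; lo=1,mid=3 → 5 6 6 6 5 6 6 5
arr[mid]=6=6: mid=4
arr[mid]=5<6: swap arr[1],arr[4]; lo=2,mid=5 → 5 5 6 6 6 6 6 5
arr[mid]=6=6: mid=6
arr[mid]=6=6: mid=7
arr[mid]=5<6: swap arr[2],arr[7]; lo=3,mid=8 → 5 5 5 6 6 6 6 6
end: lo=3, hi=7; arr = 5 5 5 6 6 6 6 6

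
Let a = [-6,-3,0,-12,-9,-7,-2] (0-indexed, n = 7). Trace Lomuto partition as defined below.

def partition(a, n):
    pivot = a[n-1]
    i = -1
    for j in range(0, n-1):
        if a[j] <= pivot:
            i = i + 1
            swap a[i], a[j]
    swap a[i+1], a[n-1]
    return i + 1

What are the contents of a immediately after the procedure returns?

[-6,-3,-12,-9,-7,-2,0]

pivot = a[6] = -2; i = -1
j=0: a[0]=-6 ≤ -2 → i=0, swap a[0],a[0] (no change) → [-6,-3,0,-12,-9,-7,-2]
j=1: a[1]=-3 ≤ -2 → i=1, swap a[1],a[1] (no change) → [-6,-3,0,-12,-9,-7,-2]
j=2: a[2]=0 > -2 → no swap
j=3: a[3]=-12 ≤ -2 → i=2, swap a[2],a[3] → [-6,-3,-12,0,-9,-7,-2]
j=4: a[4]=-9 ≤ -2 → i=3, swap a[3],a[4] → [-6,-3,-12,-9,0,-7,-2]
j=5: a[5]=-7 ≤ -2 → i=4, swap a[4],a[5] → [-6,-3,-12,-9,-7,0,-2]
final swap a[5],a[6] → [-6,-3,-12,-9,-7,-2,0]; return 5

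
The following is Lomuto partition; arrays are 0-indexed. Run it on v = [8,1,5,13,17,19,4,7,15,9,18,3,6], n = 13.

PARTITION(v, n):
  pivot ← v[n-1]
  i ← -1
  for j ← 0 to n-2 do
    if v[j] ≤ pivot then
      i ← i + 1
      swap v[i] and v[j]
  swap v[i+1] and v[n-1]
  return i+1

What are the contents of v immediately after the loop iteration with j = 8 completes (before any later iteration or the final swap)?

pivot=6, i=-1
j=0: 8>6, skip
j=1: 1≤6, i=0, swap(0,1) ⇒ [1,8,5,13,17,19,4,7,15,9,18,3,6]
j=2: 5≤6, i=1, swap(1,2) ⇒ [1,5,8,13,17,19,4,7,15,9,18,3,6]
j=3: 13>6, skip
j=4: 17>6, skip
j=5: 19>6, skip
j=6: 4≤6, i=2, swap(2,6) ⇒ [1,5,4,13,17,19,8,7,15,9,18,3,6]
j=7: 7>6, skip
j=8: 15>6, skip
(after j=8) v = [1,5,4,13,17,19,8,7,15,9,18,3,6]

[1,5,4,13,17,19,8,7,15,9,18,3,6]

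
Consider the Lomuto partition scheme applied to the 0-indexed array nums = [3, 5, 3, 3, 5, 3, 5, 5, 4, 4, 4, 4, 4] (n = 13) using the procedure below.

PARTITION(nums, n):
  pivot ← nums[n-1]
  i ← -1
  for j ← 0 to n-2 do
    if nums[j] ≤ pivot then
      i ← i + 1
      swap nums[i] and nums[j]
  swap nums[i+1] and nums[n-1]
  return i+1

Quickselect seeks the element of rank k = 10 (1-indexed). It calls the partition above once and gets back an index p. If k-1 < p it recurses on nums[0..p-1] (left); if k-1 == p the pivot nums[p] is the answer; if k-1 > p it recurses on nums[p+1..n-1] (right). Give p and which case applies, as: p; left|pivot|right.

pivot=4, i=-1
j=0: 3≤4, i=0, swap(0,0) ⇒ [3, 5, 3, 3, 5, 3, 5, 5, 4, 4, 4, 4, 4]
j=1: 5>4, skip
j=2: 3≤4, i=1, swap(1,2) ⇒ [3, 3, 5, 3, 5, 3, 5, 5, 4, 4, 4, 4, 4]
j=3: 3≤4, i=2, swap(2,3) ⇒ [3, 3, 3, 5, 5, 3, 5, 5, 4, 4, 4, 4, 4]
j=4: 5>4, skip
j=5: 3≤4, i=3, swap(3,5) ⇒ [3, 3, 3, 3, 5, 5, 5, 5, 4, 4, 4, 4, 4]
j=6: 5>4, skip
j=7: 5>4, skip
j=8: 4≤4, i=4, swap(4,8) ⇒ [3, 3, 3, 3, 4, 5, 5, 5, 5, 4, 4, 4, 4]
j=9: 4≤4, i=5, swap(5,9) ⇒ [3, 3, 3, 3, 4, 4, 5, 5, 5, 5, 4, 4, 4]
j=10: 4≤4, i=6, swap(6,10) ⇒ [3, 3, 3, 3, 4, 4, 4, 5, 5, 5, 5, 4, 4]
j=11: 4≤4, i=7, swap(7,11) ⇒ [3, 3, 3, 3, 4, 4, 4, 4, 5, 5, 5, 5, 4]
swap(8,12) ⇒ [3, 3, 3, 3, 4, 4, 4, 4, 4, 5, 5, 5, 5]; return 8
p = 8; k-1 = 9 > 8 ⇒ right

8; right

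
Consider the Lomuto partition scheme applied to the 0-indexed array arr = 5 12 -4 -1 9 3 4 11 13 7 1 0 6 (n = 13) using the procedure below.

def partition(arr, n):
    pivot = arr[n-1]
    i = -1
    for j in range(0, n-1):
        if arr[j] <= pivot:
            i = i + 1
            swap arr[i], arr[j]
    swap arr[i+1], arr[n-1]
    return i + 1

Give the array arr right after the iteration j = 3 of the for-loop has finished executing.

pivot = arr[12] = 6; i = -1
j=0: arr[0]=5 ≤ 6 → i=0, swap arr[0],arr[0] (no change) → 5 12 -4 -1 9 3 4 11 13 7 1 0 6
j=1: arr[1]=12 > 6 → no swap
j=2: arr[2]=-4 ≤ 6 → i=1, swap arr[1],arr[2] → 5 -4 12 -1 9 3 4 11 13 7 1 0 6
j=3: arr[3]=-1 ≤ 6 → i=2, swap arr[2],arr[3] → 5 -4 -1 12 9 3 4 11 13 7 1 0 6
(after j=3) arr = 5 -4 -1 12 9 3 4 11 13 7 1 0 6

5 -4 -1 12 9 3 4 11 13 7 1 0 6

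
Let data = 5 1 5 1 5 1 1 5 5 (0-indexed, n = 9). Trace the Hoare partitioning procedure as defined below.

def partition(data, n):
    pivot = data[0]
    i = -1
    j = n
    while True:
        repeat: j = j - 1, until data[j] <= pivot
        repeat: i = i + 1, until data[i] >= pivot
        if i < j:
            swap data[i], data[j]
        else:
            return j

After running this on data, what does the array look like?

pivot = data[0] = 5; i = -1, j = 9
j→8 (data[8]=5≤5), i→0 (data[0]=5≥5); i<j, swap → 5 1 5 1 5 1 1 5 5
j→7 (data[7]=5≤5), i→2 (data[2]=5≥5); i<j, swap → 5 1 5 1 5 1 1 5 5
j→6 (data[6]=1≤5), i→4 (data[4]=5≥5); i<j, swap → 5 1 5 1 1 1 5 5 5
j→5, i→6; i≥j, return j=5. data = 5 1 5 1 1 1 5 5 5

5 1 5 1 1 1 5 5 5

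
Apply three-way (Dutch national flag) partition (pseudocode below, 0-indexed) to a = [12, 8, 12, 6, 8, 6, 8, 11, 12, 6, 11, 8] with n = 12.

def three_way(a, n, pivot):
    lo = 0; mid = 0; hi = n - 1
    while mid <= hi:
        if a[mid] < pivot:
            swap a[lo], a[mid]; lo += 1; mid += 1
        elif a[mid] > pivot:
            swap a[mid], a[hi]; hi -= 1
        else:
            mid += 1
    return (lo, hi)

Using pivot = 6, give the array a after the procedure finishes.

[6, 6, 6, 8, 12, 8, 11, 12, 8, 11, 8, 12]

pivot = 6; lo=0, mid=0, hi=11
a[mid]=12>6: swap a[0],a[11]; hi=10 → [8, 8, 12, 6, 8, 6, 8, 11, 12, 6, 11, 12]
a[mid]=8>6: swap a[0],a[10]; hi=9 → [11, 8, 12, 6, 8, 6, 8, 11, 12, 6, 8, 12]
a[mid]=11>6: swap a[0],a[9]; hi=8 → [6, 8, 12, 6, 8, 6, 8, 11, 12, 11, 8, 12]
a[mid]=6=6: mid=1
a[mid]=8>6: swap a[1],a[8]; hi=7 → [6, 12, 12, 6, 8, 6, 8, 11, 8, 11, 8, 12]
a[mid]=12>6: swap a[1],a[7]; hi=6 → [6, 11, 12, 6, 8, 6, 8, 12, 8, 11, 8, 12]
a[mid]=11>6: swap a[1],a[6]; hi=5 → [6, 8, 12, 6, 8, 6, 11, 12, 8, 11, 8, 12]
a[mid]=8>6: swap a[1],a[5]; hi=4 → [6, 6, 12, 6, 8, 8, 11, 12, 8, 11, 8, 12]
a[mid]=6=6: mid=2
a[mid]=12>6: swap a[2],a[4]; hi=3 → [6, 6, 8, 6, 12, 8, 11, 12, 8, 11, 8, 12]
a[mid]=8>6: swap a[2],a[3]; hi=2 → [6, 6, 6, 8, 12, 8, 11, 12, 8, 11, 8, 12]
a[mid]=6=6: mid=3
end: lo=0, hi=2; a = [6, 6, 6, 8, 12, 8, 11, 12, 8, 11, 8, 12]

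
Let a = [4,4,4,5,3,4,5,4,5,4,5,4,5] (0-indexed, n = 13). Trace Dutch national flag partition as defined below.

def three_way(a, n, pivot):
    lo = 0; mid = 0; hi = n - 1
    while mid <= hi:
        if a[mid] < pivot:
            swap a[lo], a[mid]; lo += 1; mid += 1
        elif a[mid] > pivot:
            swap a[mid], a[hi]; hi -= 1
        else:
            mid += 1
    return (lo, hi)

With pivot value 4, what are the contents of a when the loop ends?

[3,4,4,4,4,4,4,4,5,5,5,5,5]

pivot = 4; lo=0, mid=0, hi=12
a[mid]=4=4: mid=1
a[mid]=4=4: mid=2
a[mid]=4=4: mid=3
a[mid]=5>4: swap a[3],a[12]; hi=11 → [4,4,4,5,3,4,5,4,5,4,5,4,5]
a[mid]=5>4: swap a[3],a[11]; hi=10 → [4,4,4,4,3,4,5,4,5,4,5,5,5]
a[mid]=4=4: mid=4
a[mid]=3<4: swap a[0],a[4]; lo=1,mid=5 → [3,4,4,4,4,4,5,4,5,4,5,5,5]
a[mid]=4=4: mid=6
a[mid]=5>4: swap a[6],a[10]; hi=9 → [3,4,4,4,4,4,5,4,5,4,5,5,5]
a[mid]=5>4: swap a[6],a[9]; hi=8 → [3,4,4,4,4,4,4,4,5,5,5,5,5]
a[mid]=4=4: mid=7
a[mid]=4=4: mid=8
a[mid]=5>4: swap a[8],a[8]; hi=7 → [3,4,4,4,4,4,4,4,5,5,5,5,5]
end: lo=1, hi=7; a = [3,4,4,4,4,4,4,4,5,5,5,5,5]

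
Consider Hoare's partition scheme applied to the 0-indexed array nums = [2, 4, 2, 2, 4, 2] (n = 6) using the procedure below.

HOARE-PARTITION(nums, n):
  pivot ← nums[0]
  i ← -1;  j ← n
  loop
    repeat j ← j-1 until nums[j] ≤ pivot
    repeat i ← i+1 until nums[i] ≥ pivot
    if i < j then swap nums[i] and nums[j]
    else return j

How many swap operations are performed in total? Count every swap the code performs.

2

pivot = nums[0] = 2; i = -1, j = 6
j→5 (nums[5]=2≤2), i→0 (nums[0]=2≥2); i<j, swap → [2, 4, 2, 2, 4, 2]
j→3 (nums[3]=2≤2), i→1 (nums[1]=4≥2); i<j, swap → [2, 2, 2, 4, 4, 2]
j→2, i→2; i≥j, return j=2. nums = [2, 2, 2, 4, 4, 2]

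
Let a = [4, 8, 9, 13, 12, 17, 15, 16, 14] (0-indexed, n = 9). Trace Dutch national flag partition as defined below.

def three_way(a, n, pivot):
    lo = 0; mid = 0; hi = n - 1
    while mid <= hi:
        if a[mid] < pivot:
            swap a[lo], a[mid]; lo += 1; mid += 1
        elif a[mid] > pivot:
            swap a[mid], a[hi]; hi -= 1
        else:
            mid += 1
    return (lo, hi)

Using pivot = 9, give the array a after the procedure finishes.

lo=0 mid=0 hi=8
4<9: swap(0,0), lo=1 mid=1 ⇒ [4, 8, 9, 13, 12, 17, 15, 16, 14]
8<9: swap(1,1), lo=2 mid=2 ⇒ [4, 8, 9, 13, 12, 17, 15, 16, 14]
9=9: mid=3
13>9: swap(3,8), hi=7 ⇒ [4, 8, 9, 14, 12, 17, 15, 16, 13]
14>9: swap(3,7), hi=6 ⇒ [4, 8, 9, 16, 12, 17, 15, 14, 13]
16>9: swap(3,6), hi=5 ⇒ [4, 8, 9, 15, 12, 17, 16, 14, 13]
15>9: swap(3,5), hi=4 ⇒ [4, 8, 9, 17, 12, 15, 16, 14, 13]
17>9: swap(3,4), hi=3 ⇒ [4, 8, 9, 12, 17, 15, 16, 14, 13]
12>9: swap(3,3), hi=2 ⇒ [4, 8, 9, 12, 17, 15, 16, 14, 13]
done. lo=2 hi=2; a=[4, 8, 9, 12, 17, 15, 16, 14, 13]

[4, 8, 9, 12, 17, 15, 16, 14, 13]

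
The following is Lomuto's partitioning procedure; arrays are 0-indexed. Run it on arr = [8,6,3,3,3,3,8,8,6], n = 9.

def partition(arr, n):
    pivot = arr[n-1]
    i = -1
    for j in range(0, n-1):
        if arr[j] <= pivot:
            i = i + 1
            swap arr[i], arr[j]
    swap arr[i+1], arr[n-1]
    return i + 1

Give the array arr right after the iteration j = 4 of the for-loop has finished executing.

[6,3,3,3,8,3,8,8,6]

pivot = arr[8] = 6; i = -1
j=0: arr[0]=8 > 6 → no swap
j=1: arr[1]=6 ≤ 6 → i=0, swap arr[0],arr[1] → [6,8,3,3,3,3,8,8,6]
j=2: arr[2]=3 ≤ 6 → i=1, swap arr[1],arr[2] → [6,3,8,3,3,3,8,8,6]
j=3: arr[3]=3 ≤ 6 → i=2, swap arr[2],arr[3] → [6,3,3,8,3,3,8,8,6]
j=4: arr[4]=3 ≤ 6 → i=3, swap arr[3],arr[4] → [6,3,3,3,8,3,8,8,6]
(after j=4) arr = [6,3,3,3,8,3,8,8,6]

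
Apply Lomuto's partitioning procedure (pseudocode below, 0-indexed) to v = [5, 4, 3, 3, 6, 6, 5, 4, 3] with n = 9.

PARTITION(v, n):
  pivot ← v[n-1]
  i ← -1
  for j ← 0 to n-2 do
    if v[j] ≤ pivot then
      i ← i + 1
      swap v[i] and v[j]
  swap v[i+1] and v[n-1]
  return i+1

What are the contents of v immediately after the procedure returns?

[3, 3, 3, 4, 6, 6, 5, 4, 5]

pivot=3, i=-1
j=0: 5>3, skip
j=1: 4>3, skip
j=2: 3≤3, i=0, swap(0,2) ⇒ [3, 4, 5, 3, 6, 6, 5, 4, 3]
j=3: 3≤3, i=1, swap(1,3) ⇒ [3, 3, 5, 4, 6, 6, 5, 4, 3]
j=4: 6>3, skip
j=5: 6>3, skip
j=6: 5>3, skip
j=7: 4>3, skip
swap(2,8) ⇒ [3, 3, 3, 4, 6, 6, 5, 4, 5]; return 2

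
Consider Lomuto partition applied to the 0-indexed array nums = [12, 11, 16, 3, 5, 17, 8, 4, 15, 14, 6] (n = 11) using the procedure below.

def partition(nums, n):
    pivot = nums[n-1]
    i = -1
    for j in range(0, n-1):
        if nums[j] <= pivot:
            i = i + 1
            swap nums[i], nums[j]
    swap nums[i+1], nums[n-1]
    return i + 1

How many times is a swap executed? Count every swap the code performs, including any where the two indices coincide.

pivot=6, i=-1
j=0: 12>6, skip
j=1: 11>6, skip
j=2: 16>6, skip
j=3: 3≤6, i=0, swap(0,3) ⇒ [3, 11, 16, 12, 5, 17, 8, 4, 15, 14, 6]
j=4: 5≤6, i=1, swap(1,4) ⇒ [3, 5, 16, 12, 11, 17, 8, 4, 15, 14, 6]
j=5: 17>6, skip
j=6: 8>6, skip
j=7: 4≤6, i=2, swap(2,7) ⇒ [3, 5, 4, 12, 11, 17, 8, 16, 15, 14, 6]
j=8: 15>6, skip
j=9: 14>6, skip
swap(3,10) ⇒ [3, 5, 4, 6, 11, 17, 8, 16, 15, 14, 12]; return 3

4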